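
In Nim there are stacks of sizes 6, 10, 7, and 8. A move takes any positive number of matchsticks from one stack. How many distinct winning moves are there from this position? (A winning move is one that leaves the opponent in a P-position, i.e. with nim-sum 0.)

3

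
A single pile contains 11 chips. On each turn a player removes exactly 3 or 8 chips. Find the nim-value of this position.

Compute g(0), g(1), … for moves {3, 8}:
g(0) = mex{} = 0
g(1) = mex{} = 0
g(2) = mex{} = 0
g(3) = mex{0} = 1
g(4) = mex{0} = 1
g(5) = mex{0} = 1
g(6) = mex{1} = 0
g(7) = mex{1} = 0
g(8) = mex{0,1} = 2
g(9) = mex{0} = 1
g(10) = mex{0} = 1
g(11) = mex{1,2} = 0
So g(11) = 0.

0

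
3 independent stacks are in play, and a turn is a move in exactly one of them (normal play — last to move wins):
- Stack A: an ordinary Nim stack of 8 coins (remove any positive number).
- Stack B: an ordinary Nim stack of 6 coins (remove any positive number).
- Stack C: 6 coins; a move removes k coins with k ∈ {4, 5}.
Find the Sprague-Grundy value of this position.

Stack A is a plain Nim stack of size 8, so its Grundy value is 8.
Stack B is a plain Nim stack of size 6, so its Grundy value is 6.
Grundy values for stack C (subtraction set {4, 5}):
g(0) = mex{} = 0
g(1) = mex{} = 0
g(2) = mex{} = 0
g(3) = mex{} = 0
g(4) = mex{0} = 1
g(5) = mex{0} = 1
g(6) = mex{0} = 1
So g(6) = 1.
By the Sprague-Grundy theorem, the Grundy value of a sum of independent games is the XOR of the component values.
Combined value = 8 ⊕ 6 ⊕ 1 = 15.

15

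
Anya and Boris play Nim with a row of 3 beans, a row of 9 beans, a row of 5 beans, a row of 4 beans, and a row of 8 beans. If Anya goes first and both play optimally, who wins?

Anya wins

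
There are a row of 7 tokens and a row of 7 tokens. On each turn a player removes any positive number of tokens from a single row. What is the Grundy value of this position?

0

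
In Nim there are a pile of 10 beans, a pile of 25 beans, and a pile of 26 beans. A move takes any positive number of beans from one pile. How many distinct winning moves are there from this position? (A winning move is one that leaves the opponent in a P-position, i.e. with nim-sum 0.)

Bitwise XOR of the heap sizes:
  01010  (10)
  11001  (25)
  11010  (26)
  -----
  01001  (9)
The overall nim-sum is X = 9. A pile of size p has a winning move iff p XOR X < p (reduce it to p XOR X).
  10: 10 XOR 9 = 3 < 10 — winning move (to 3).
  25: 25 XOR 9 = 16 < 25 — winning move (to 16).
  26: 26 XOR 9 = 19 < 26 — winning move (to 19).
That gives 3 winning moves.

3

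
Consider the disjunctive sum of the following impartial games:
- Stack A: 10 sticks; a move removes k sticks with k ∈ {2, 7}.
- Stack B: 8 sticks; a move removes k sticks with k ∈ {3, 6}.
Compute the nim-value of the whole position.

2

Build the Grundy sequence for stack A with g(k) = mex{g(k−s) : s ∈ {2, 7}, s ≤ k}:
g(0) = mex{} = 0
g(1) = mex{} = 0
g(2) = mex{0} = 1
g(3) = mex{0} = 1
g(4) = mex{1} = 0
g(5) = mex{1} = 0
g(6) = mex{0} = 1
g(7) = mex{0} = 1
g(8) = mex{0,1} = 2
g(9) = mex{1} = 0
g(10) = mex{1,2} = 0
So g(10) = 0.
Grundy values for stack B (subtraction set {3, 6}):
k:     0  1  2  3  4  5  6  7  8
g(k):  0  0  0  1  1  1  2  2  2
So g(8) = 2.
The value of a disjunctive sum is the nim-sum of the parts.
Combined value = 0 ⊕ 2 = 2.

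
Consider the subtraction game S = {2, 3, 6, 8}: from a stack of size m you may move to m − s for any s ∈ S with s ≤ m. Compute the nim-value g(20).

3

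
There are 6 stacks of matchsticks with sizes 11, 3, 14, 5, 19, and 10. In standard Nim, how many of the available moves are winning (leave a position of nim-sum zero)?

Compute the nim-sum pairwise:
11 ⊕ 3 = 8
8 ⊕ 14 = 6
6 ⊕ 5 = 3
3 ⊕ 19 = 16
16 ⊕ 10 = 26
The overall nim-sum is X = 26. A stack of size p has a winning move iff p XOR X < p (reduce it to p XOR X).
  11: 11 XOR 26 = 17 ≥ 11 — no move.
  3: 3 XOR 26 = 25 ≥ 3 — no move.
  14: 14 XOR 26 = 20 ≥ 14 — no move.
  5: 5 XOR 26 = 31 ≥ 5 — no move.
  19: 19 XOR 26 = 9 < 19 — winning move (to 9).
  10: 10 XOR 26 = 16 ≥ 10 — no move.
That gives 1 winning move.

1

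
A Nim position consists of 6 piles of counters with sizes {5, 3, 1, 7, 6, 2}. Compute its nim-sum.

Nim-sum: 5 XOR 3 XOR 1 XOR 7 XOR 6 XOR 2 = 4.

4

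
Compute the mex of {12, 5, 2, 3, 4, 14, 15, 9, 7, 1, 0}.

6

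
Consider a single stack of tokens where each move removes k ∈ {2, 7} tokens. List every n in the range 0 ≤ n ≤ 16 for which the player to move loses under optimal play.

Grundy values for subtraction set {2, 7}:
k:     0  1  2  3  4  5  6  7  8  9 10 11 12 13 14 15 16
g(k):  0  0  1  1  0  0  1  1  2  0  0  1  1  0  0  1  1
The P-positions (g = 0) in 0..16 are 0, 1, 4, 5, 9, 10, 13, 14.

0, 1, 4, 5, 9, 10, 13, 14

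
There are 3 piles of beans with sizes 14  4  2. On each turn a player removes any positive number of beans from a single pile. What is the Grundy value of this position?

8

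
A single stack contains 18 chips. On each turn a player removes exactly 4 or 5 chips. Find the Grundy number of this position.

Compute g(0), g(1), … for moves {4, 5}:
k:     0  1  2  3  4  5  6  7  8  9 10 11 12 13 14 15 16 17 18
g(k):  0  0  0  0  1  1  1  1  2  0  0  0  0  1  1  1  1  2  0
So g(18) = 0.

0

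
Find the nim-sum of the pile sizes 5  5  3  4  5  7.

Nim-sum: 5 ^ 5 ^ 3 ^ 4 ^ 5 ^ 7 = 5.

5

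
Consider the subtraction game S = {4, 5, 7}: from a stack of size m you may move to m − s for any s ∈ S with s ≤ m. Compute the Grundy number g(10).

Compute g(0), g(1), … for moves {4, 5, 7}:
g(0) = mex{} = 0
g(1) = mex{} = 0
g(2) = mex{} = 0
g(3) = mex{} = 0
g(4) = mex{0} = 1
g(5) = mex{0} = 1
g(6) = mex{0} = 1
g(7) = mex{0} = 1
g(8) = mex{0,1} = 2
g(9) = mex{0,1} = 2
g(10) = mex{0,1} = 2
So g(10) = 2.

2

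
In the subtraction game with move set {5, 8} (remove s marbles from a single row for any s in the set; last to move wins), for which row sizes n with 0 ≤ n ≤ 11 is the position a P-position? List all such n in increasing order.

0, 1, 2, 3, 4

Compute g(0), g(1), … for moves {5, 8}:
g(0) = mex{} = 0
g(1) = mex{} = 0
g(2) = mex{} = 0
g(3) = mex{} = 0
g(4) = mex{} = 0
g(5) = mex{0} = 1
g(6) = mex{0} = 1
g(7) = mex{0} = 1
g(8) = mex{0} = 1
g(9) = mex{0} = 1
g(10) = mex{0,1} = 2
g(11) = mex{0,1} = 2
The P-positions (g = 0) in 0..11 are 0, 1, 2, 3, 4.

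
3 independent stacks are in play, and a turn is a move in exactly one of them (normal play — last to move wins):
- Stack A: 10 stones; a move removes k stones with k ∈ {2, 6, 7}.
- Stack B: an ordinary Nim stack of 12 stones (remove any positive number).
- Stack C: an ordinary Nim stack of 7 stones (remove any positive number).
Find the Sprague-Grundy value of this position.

8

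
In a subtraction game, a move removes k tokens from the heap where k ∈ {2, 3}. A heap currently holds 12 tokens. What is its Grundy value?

1

Grundy values for subtraction set {2, 3}:
g(0) = mex{} = 0
g(1) = mex{} = 0
g(2) = mex{0} = 1
g(3) = mex{0} = 1
g(4) = mex{0,1} = 2
g(5) = mex{1} = 0
g(6) = mex{1,2} = 0
g(7) = mex{0,2} = 1
g(8) = mex{0} = 1
g(9) = mex{0,1} = 2
g(10) = mex{1} = 0
g(11) = mex{1,2} = 0
g(12) = mex{0,2} = 1
So g(12) = 1.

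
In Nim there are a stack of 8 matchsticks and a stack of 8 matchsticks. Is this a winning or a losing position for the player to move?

Losing position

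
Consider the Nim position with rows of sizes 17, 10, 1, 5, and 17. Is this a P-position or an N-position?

N-position

Compute the nim-sum pairwise:
17 ⊕ 10 = 27
27 ⊕ 1 = 26
26 ⊕ 5 = 31
31 ⊕ 17 = 14
The nim-sum is 14 ≠ 0, so this is an N-position: the player to move can win.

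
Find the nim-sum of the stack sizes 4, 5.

1

Nim-sum: 4 XOR 5 = 1.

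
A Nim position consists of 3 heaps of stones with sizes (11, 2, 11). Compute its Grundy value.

Nim-sum: 11 XOR 2 XOR 11 = 2.

2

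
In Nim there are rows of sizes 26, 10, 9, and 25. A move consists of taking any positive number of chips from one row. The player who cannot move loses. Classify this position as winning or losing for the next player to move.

Write each in binary and XOR column by column:
  11010  (26)
  01010  (10)
  01001  (9)
  11001  (25)
  -----
  00000  (0)
The nim-sum is 0, so this is a P-position: the player to move is in a losing position under optimal play.

Losing position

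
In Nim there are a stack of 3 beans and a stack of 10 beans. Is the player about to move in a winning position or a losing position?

Compute the nim-sum pairwise:
3 XOR 10 = 9
The nim-sum is 9 ≠ 0, so this is an N-position: the player to move can win.

Winning position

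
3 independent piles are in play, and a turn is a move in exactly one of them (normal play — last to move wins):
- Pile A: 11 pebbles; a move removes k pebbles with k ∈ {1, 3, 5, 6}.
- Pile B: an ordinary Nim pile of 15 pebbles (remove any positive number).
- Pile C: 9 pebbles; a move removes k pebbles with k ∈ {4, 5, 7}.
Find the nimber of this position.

For pile A, compute g(0), g(1), … with moves {1, 3, 5, 6}:
k:     0  1  2  3  4  5  6  7  8  9 10 11
g(k):  0  1  0  1  0  1  2  3  2  3  2  0
So g(11) = 0.
Pile B is a plain Nim pile of size 15, so its Grundy value is 15.
Grundy values for pile C (subtraction set {4, 5, 7}):
k:     0  1  2  3  4  5  6  7  8  9
g(k):  0  0  0  0  1  1  1  1  2  2
So g(9) = 2.
The value of a disjunctive sum is the nim-sum of the parts.
Combined value = 0 XOR 15 XOR 2 = 13.

13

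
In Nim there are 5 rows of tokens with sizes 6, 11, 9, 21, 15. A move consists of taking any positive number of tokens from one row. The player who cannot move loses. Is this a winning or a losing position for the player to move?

Winning position

Bitwise XOR of the heap sizes:
  00110  (6)
  01011  (11)
  01001  (9)
  10101  (21)
  01111  (15)
  -----
  11110  (30)
The nim-sum is 30 ≠ 0, so this is an N-position: the player to move can win.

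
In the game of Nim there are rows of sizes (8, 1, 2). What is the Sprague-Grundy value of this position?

Write each in binary and XOR column by column:
  1000  (8)
  0001  (1)
  0010  (2)
  ----
  1011  (11)

11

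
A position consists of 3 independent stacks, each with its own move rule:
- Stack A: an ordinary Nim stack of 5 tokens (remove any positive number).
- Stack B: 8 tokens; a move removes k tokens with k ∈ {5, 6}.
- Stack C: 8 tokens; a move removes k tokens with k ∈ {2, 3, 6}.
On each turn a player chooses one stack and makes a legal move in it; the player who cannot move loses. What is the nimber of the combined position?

Stack A is a plain Nim stack of size 5, so its Grundy value is 5.
Build the Grundy sequence for stack B with g(k) = mex{g(k−s) : s ∈ {5, 6}, s ≤ k}:
k:     0  1  2  3  4  5  6  7  8
g(k):  0  0  0  0  0  1  1  1  1
So g(8) = 1.
Build the Grundy sequence for stack C with g(k) = mex{g(k−s) : s ∈ {2, 3, 6}, s ≤ k}:
k:     0  1  2  3  4  5  6  7  8
g(k):  0  0  1  1  2  0  3  1  2
So g(8) = 2.
By the Sprague-Grundy theorem, the Grundy value of a sum of independent games is the XOR of the component values.
Combined value = 5 ⊕ 1 ⊕ 2 = 6.

6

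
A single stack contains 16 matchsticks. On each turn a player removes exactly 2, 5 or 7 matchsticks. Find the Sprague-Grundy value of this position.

Compute g(0), g(1), … for moves {2, 5, 7}:
k:     0  1  2  3  4  5  6  7  8  9 10 11 12 13 14 15 16
g(k):  0  0  1  1  0  2  1  3  2  2  0  3  1  0  0  1  1
So g(16) = 1.

1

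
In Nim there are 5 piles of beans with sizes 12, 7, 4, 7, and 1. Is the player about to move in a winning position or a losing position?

Winning position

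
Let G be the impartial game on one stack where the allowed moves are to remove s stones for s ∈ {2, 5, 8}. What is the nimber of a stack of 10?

0

Compute g(0), g(1), … for moves {2, 5, 8}:
k:     0  1  2  3  4  5  6  7  8  9 10
g(k):  0  0  1  1  0  2  1  0  2  1  0
So g(10) = 0.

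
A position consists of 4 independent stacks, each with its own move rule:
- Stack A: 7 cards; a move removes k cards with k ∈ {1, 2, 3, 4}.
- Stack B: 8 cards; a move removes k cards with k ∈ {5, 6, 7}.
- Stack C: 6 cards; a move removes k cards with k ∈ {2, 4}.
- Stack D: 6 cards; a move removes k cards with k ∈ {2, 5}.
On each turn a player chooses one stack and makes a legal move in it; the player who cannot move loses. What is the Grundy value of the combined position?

Build the Grundy sequence for stack A with g(k) = mex{g(k−s) : s ∈ {1, 2, 3, 4}, s ≤ k}:
g(0) = mex{} = 0
g(1) = mex{0} = 1
g(2) = mex{0,1} = 2
g(3) = mex{0,1,2} = 3
g(4) = mex{0,1,2,3} = 4
g(5) = mex{1,2,3,4} = 0
g(6) = mex{0,2,3,4} = 1
g(7) = mex{0,1,3,4} = 2
So g(7) = 2.
For stack B, compute g(0), g(1), … with moves {5, 6, 7}:
k:     0  1  2  3  4  5  6  7  8
g(k):  0  0  0  0  0  1  1  1  1
So g(8) = 1.
Grundy values for stack C (subtraction set {2, 4}):
g(0) = mex{} = 0
g(1) = mex{} = 0
g(2) = mex{0} = 1
g(3) = mex{0} = 1
g(4) = mex{0,1} = 2
g(5) = mex{0,1} = 2
g(6) = mex{1,2} = 0
So g(6) = 0.
For stack D, compute g(0), g(1), … with moves {2, 5}:
k:     0  1  2  3  4  5  6
g(k):  0  0  1  1  0  2  1
So g(6) = 1.
The value of a disjunctive sum is the nim-sum of the parts.
Combined value = 2 XOR 1 XOR 0 XOR 1 = 2.

2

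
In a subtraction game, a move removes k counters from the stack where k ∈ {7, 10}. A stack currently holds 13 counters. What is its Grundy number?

Build the Grundy sequence with g(k) = mex{g(k−s) : s ∈ {7, 10}, s ≤ k}:
g(0) = mex{} = 0
g(1) = mex{} = 0
g(2) = mex{} = 0
g(3) = mex{} = 0
g(4) = mex{} = 0
g(5) = mex{} = 0
g(6) = mex{} = 0
g(7) = mex{0} = 1
g(8) = mex{0} = 1
g(9) = mex{0} = 1
g(10) = mex{0} = 1
g(11) = mex{0} = 1
g(12) = mex{0} = 1
g(13) = mex{0} = 1
So g(13) = 1.

1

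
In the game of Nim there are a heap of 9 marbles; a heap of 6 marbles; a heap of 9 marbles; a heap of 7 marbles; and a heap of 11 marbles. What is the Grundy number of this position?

10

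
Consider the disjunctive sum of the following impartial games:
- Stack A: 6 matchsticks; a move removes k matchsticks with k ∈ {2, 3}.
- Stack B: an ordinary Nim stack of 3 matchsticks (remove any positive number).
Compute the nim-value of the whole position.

3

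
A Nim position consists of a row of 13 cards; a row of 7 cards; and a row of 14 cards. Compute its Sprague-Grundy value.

4

Compute the nim-sum pairwise:
13 ^ 7 = 10
10 ^ 14 = 4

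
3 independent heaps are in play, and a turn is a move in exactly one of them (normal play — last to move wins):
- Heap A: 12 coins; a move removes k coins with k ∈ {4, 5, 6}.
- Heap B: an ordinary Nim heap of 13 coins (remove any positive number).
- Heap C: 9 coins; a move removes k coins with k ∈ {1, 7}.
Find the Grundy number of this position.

For heap A, compute g(0), g(1), … with moves {4, 5, 6}:
k:     0  1  2  3  4  5  6  7  8  9 10 11 12
g(k):  0  0  0  0  1  1  1  1  2  2  0  0  0
So g(12) = 0.
Heap B is a plain Nim heap of size 13, so its Grundy value is 13.
For heap C, compute g(0), g(1), … with moves {1, 7}:
g(0) = mex{} = 0
g(1) = mex{0} = 1
g(2) = mex{1} = 0
g(3) = mex{0} = 1
g(4) = mex{1} = 0
g(5) = mex{0} = 1
g(6) = mex{1} = 0
g(7) = mex{0} = 1
g(8) = mex{1} = 0
g(9) = mex{0} = 1
So g(9) = 1.
By the Sprague-Grundy theorem, the Grundy value of a sum of independent games is the XOR of the component values.
Combined value = 0 XOR 13 XOR 1 = 12.

12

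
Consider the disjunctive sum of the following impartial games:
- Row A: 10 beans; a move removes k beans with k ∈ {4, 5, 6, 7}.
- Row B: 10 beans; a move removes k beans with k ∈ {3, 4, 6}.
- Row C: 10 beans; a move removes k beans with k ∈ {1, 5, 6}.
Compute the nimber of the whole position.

0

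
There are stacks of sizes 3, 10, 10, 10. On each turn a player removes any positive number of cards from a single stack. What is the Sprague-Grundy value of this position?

9

Nim-sum: 3 ⊕ 10 ⊕ 10 ⊕ 10 = 9.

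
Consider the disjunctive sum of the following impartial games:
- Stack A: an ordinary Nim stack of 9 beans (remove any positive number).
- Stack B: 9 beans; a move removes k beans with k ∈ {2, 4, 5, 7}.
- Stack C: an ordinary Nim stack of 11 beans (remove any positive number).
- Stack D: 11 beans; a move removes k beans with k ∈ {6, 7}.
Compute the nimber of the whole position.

3

Stack A is a plain Nim stack of size 9, so its Grundy value is 9.
Grundy values for stack B (subtraction set {2, 4, 5, 7}):
k:     0  1  2  3  4  5  6  7  8  9
g(k):  0  0  1  1  2  2  3  3  4  0
So g(9) = 0.
Stack C is a plain Nim stack of size 11, so its Grundy value is 11.
For stack D, compute g(0), g(1), … with moves {6, 7}:
k:     0  1  2  3  4  5  6  7  8  9 10 11
g(k):  0  0  0  0  0  0  1  1  1  1  1  1
So g(11) = 1.
The value of a disjunctive sum is the nim-sum of the parts.
Combined value = 9 XOR 0 XOR 11 XOR 1 = 3.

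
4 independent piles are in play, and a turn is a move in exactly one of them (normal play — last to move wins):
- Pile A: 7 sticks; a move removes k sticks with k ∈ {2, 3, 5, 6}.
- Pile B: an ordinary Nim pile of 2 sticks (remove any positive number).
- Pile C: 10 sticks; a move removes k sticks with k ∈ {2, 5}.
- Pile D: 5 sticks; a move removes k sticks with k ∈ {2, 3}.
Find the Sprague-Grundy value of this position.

0

Grundy values for pile A (subtraction set {2, 3, 5, 6}):
k:     0  1  2  3  4  5  6  7
g(k):  0  0  1  1  2  2  3  3
So g(7) = 3.
Pile B is a plain Nim pile of size 2, so its Grundy value is 2.
Grundy values for pile C (subtraction set {2, 5}):
g(0) = mex{} = 0
g(1) = mex{} = 0
g(2) = mex{0} = 1
g(3) = mex{0} = 1
g(4) = mex{1} = 0
g(5) = mex{0,1} = 2
g(6) = mex{0} = 1
g(7) = mex{1,2} = 0
g(8) = mex{1} = 0
g(9) = mex{0} = 1
g(10) = mex{0,2} = 1
So g(10) = 1.
Build the Grundy sequence for pile D with g(k) = mex{g(k−s) : s ∈ {2, 3}, s ≤ k}:
g(0) = mex{} = 0
g(1) = mex{} = 0
g(2) = mex{0} = 1
g(3) = mex{0} = 1
g(4) = mex{0,1} = 2
g(5) = mex{1} = 0
So g(5) = 0.
By the Sprague-Grundy theorem, the Grundy value of a sum of independent games is the XOR of the component values.
Combined value = 3 ⊕ 2 ⊕ 1 ⊕ 0 = 0.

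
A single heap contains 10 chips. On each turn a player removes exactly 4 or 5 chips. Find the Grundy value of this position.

0

Build the Grundy sequence with g(k) = mex{g(k−s) : s ∈ {4, 5}, s ≤ k}:
g(0) = mex{} = 0
g(1) = mex{} = 0
g(2) = mex{} = 0
g(3) = mex{} = 0
g(4) = mex{0} = 1
g(5) = mex{0} = 1
g(6) = mex{0} = 1
g(7) = mex{0} = 1
g(8) = mex{0,1} = 2
g(9) = mex{1} = 0
g(10) = mex{1} = 0
So g(10) = 0.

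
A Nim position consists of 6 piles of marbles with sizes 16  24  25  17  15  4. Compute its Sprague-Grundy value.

11

Nim-sum: 16 XOR 24 XOR 25 XOR 17 XOR 15 XOR 4 = 11.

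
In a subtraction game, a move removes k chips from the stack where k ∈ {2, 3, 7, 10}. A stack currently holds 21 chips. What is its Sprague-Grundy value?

1

Grundy values for subtraction set {2, 3, 7, 10}:
k:     0  1  2  3  4  5  6  7  8  9 10 11 12 13 14 15 16 17 18 19 20 21
g(k):  0  0  1  1  2  0  0  1  1  2  2  3  3  4  0  2  1  3  0  0  1  1
So g(21) = 1.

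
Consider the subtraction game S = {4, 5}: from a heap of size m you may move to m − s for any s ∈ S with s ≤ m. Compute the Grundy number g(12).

0

Grundy values for subtraction set {4, 5}:
k:     0  1  2  3  4  5  6  7  8  9 10 11 12
g(k):  0  0  0  0  1  1  1  1  2  0  0  0  0
So g(12) = 0.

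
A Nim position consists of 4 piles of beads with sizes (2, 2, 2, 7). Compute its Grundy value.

Bitwise XOR of the heap sizes:
  010  (2)
  010  (2)
  010  (2)
  111  (7)
  ---
  101  (5)

5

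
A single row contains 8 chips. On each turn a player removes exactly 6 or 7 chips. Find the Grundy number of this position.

Grundy values for subtraction set {6, 7}:
k:     0  1  2  3  4  5  6  7  8
g(k):  0  0  0  0  0  0  1  1  1
So g(8) = 1.

1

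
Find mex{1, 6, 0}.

2

The values 0, 1 are all present; 2 is the first non-negative integer missing from the set.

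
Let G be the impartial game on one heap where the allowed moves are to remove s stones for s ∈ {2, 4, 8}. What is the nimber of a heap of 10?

2

Grundy values for subtraction set {2, 4, 8}:
k:     0  1  2  3  4  5  6  7  8  9 10
g(k):  0  0  1  1  2  2  0  0  1  1  2
So g(10) = 2.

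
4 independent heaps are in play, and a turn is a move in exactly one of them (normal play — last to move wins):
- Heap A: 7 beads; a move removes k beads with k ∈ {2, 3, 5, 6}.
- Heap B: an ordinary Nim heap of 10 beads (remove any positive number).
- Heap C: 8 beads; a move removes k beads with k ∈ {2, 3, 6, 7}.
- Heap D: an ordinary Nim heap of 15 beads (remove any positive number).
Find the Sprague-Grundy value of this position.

4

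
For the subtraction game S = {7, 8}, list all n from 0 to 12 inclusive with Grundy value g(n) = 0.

0, 1, 2, 3, 4, 5, 6

Compute g(0), g(1), … for moves {7, 8}:
k:     0  1  2  3  4  5  6  7  8  9 10 11 12
g(k):  0  0  0  0  0  0  0  1  1  1  1  1  1
The P-positions (g = 0) in 0..12 are 0, 1, 2, 3, 4, 5, 6.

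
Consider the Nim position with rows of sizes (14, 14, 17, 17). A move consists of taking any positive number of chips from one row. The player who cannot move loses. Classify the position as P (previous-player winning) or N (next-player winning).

Compute the nim-sum pairwise:
14 ⊕ 14 = 0
0 ⊕ 17 = 17
17 ⊕ 17 = 0
The nim-sum is 0, so this is a P-position: the player to move is in a losing position under optimal play.

P-position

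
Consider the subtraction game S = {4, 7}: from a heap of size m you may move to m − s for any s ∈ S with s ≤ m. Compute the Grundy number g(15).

Compute g(0), g(1), … for moves {4, 7}:
k:     0  1  2  3  4  5  6  7  8  9 10 11 12 13 14 15
g(k):  0  0  0  0  1  1  1  1  2  2  2  0  0  0  0  1
So g(15) = 1.

1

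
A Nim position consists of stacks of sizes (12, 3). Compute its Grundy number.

Nim-sum: 12 XOR 3 = 15.

15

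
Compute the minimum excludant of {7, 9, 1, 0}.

2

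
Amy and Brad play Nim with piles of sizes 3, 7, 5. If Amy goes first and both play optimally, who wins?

Amy wins

In binary:
  011  (3)
  111  (7)
  101  (5)
  ---
  001  (1)
The nim-sum is 1 ≠ 0, so this is an N-position: the player to move can win; Amy has a winning move.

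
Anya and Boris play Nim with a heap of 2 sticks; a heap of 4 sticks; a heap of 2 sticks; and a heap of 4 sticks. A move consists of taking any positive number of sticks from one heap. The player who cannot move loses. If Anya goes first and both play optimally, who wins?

Boris wins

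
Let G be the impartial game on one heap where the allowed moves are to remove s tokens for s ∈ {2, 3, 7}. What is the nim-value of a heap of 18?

Compute g(0), g(1), … for moves {2, 3, 7}:
k:     0  1  2  3  4  5  6  7  8  9 10 11 12 13 14 15 16 17 18
g(k):  0  0  1  1  2  0  0  1  1  2  0  0  1  1  2  0  0  1  1
So g(18) = 1.

1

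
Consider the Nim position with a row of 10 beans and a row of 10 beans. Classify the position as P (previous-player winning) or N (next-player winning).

Compute the nim-sum pairwise:
10 ^ 10 = 0
The nim-sum is 0, so this is a P-position: the player to move is in a losing position under optimal play.

P-position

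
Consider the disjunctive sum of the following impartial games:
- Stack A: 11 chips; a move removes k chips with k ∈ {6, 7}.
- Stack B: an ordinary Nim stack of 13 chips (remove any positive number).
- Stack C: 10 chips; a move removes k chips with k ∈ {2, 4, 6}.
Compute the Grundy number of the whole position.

13

Build the Grundy sequence for stack A with g(k) = mex{g(k−s) : s ∈ {6, 7}, s ≤ k}:
g(0) = mex{} = 0
g(1) = mex{} = 0
g(2) = mex{} = 0
g(3) = mex{} = 0
g(4) = mex{} = 0
g(5) = mex{} = 0
g(6) = mex{0} = 1
g(7) = mex{0} = 1
g(8) = mex{0} = 1
g(9) = mex{0} = 1
g(10) = mex{0} = 1
g(11) = mex{0} = 1
So g(11) = 1.
Stack B is a plain Nim stack of size 13, so its Grundy value is 13.
Grundy values for stack C (subtraction set {2, 4, 6}):
g(0) = mex{} = 0
g(1) = mex{} = 0
g(2) = mex{0} = 1
g(3) = mex{0} = 1
g(4) = mex{0,1} = 2
g(5) = mex{0,1} = 2
g(6) = mex{0,1,2} = 3
g(7) = mex{0,1,2} = 3
g(8) = mex{1,2,3} = 0
g(9) = mex{1,2,3} = 0
g(10) = mex{0,2,3} = 1
So g(10) = 1.
By the Sprague-Grundy theorem, the Grundy value of a sum of independent games is the XOR of the component values.
Combined value = 1 ⊕ 13 ⊕ 1 = 13.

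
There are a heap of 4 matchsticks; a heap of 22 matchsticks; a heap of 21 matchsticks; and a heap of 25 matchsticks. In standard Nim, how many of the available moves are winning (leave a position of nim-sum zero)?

3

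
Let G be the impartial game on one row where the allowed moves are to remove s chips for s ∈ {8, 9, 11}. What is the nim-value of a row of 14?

1

Compute g(0), g(1), … for moves {8, 9, 11}:
k:     0  1  2  3  4  5  6  7  8  9 10 11 12 13 14
g(k):  0  0  0  0  0  0  0  0  1  1  1  1  1  1  1
So g(14) = 1.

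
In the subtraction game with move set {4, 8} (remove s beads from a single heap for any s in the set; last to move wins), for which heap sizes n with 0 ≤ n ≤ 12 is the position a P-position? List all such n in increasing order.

0, 1, 2, 3, 12

Compute g(0), g(1), … for moves {4, 8}:
k:     0  1  2  3  4  5  6  7  8  9 10 11 12
g(k):  0  0  0  0  1  1  1  1  2  2  2  2  0
The P-positions (g = 0) in 0..12 are 0, 1, 2, 3, 12.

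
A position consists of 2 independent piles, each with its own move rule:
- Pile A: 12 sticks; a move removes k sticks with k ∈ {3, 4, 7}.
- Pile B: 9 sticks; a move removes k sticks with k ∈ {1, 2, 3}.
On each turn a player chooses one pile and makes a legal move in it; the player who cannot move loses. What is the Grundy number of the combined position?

1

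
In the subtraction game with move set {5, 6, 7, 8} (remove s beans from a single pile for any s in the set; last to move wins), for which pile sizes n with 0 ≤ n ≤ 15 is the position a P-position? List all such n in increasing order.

0, 1, 2, 3, 4, 13, 14, 15

Build the Grundy sequence with g(k) = mex{g(k−s) : s ∈ {5, 6, 7, 8}, s ≤ k}:
k:     0  1  2  3  4  5  6  7  8  9 10 11 12 13 14 15
g(k):  0  0  0  0  0  1  1  1  1  1  2  2  2  0  0  0
The P-positions (g = 0) in 0..15 are 0, 1, 2, 3, 4, 13, 14, 15.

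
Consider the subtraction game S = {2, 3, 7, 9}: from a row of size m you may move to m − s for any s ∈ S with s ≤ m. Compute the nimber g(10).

2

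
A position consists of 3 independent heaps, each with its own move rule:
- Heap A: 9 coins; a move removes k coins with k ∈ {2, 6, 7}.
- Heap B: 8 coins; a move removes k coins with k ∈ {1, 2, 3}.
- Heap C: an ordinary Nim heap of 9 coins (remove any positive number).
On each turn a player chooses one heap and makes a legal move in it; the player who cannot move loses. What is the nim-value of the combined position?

9

Build the Grundy sequence for heap A with g(k) = mex{g(k−s) : s ∈ {2, 6, 7}, s ≤ k}:
k:     0  1  2  3  4  5  6  7  8  9
g(k):  0  0  1  1  0  0  1  1  2  0
So g(9) = 0.
For heap B, compute g(0), g(1), … with moves {1, 2, 3}:
k:     0  1  2  3  4  5  6  7  8
g(k):  0  1  2  3  0  1  2  3  0
So g(8) = 0.
Heap C is a plain Nim heap of size 9, so its Grundy value is 9.
The value of a disjunctive sum is the nim-sum of the parts.
Combined value = 0 ⊕ 0 ⊕ 9 = 9.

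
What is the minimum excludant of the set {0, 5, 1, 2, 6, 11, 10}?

3

The values 0, 1, 2 are all present; 3 is the first non-negative integer missing from the set.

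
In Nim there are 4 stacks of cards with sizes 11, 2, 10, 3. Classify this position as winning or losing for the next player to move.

Nim-sum: 11 ⊕ 2 ⊕ 10 ⊕ 3 = 0.
The nim-sum is 0, so this is a P-position: the player to move is in a losing position under optimal play.

Losing position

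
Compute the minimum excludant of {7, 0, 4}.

0 is in the set but 1 is not, so the mex is 1.

1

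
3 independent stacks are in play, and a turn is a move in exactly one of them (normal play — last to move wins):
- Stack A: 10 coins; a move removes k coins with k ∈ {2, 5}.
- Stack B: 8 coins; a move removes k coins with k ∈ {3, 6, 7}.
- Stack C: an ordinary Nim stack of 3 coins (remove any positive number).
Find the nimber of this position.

Build the Grundy sequence for stack A with g(k) = mex{g(k−s) : s ∈ {2, 5}, s ≤ k}:
k:     0  1  2  3  4  5  6  7  8  9 10
g(k):  0  0  1  1  0  2  1  0  0  1  1
So g(10) = 1.
Build the Grundy sequence for stack B with g(k) = mex{g(k−s) : s ∈ {3, 6, 7}, s ≤ k}:
k:     0  1  2  3  4  5  6  7  8
g(k):  0  0  0  1  1  1  2  2  2
So g(8) = 2.
Stack C is a plain Nim stack of size 3, so its Grundy value is 3.
By the Sprague-Grundy theorem, the Grundy value of a sum of independent games is the XOR of the component values.
Combined value = 1 ⊕ 2 ⊕ 3 = 0.

0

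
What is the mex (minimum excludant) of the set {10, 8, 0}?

1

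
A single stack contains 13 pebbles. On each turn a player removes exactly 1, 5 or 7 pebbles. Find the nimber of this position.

1

Grundy values for subtraction set {1, 5, 7}:
g(0) = mex{} = 0
g(1) = mex{0} = 1
g(2) = mex{1} = 0
g(3) = mex{0} = 1
g(4) = mex{1} = 0
g(5) = mex{0} = 1
g(6) = mex{1} = 0
g(7) = mex{0} = 1
g(8) = mex{1} = 0
g(9) = mex{0} = 1
g(10) = mex{1} = 0
g(11) = mex{0} = 1
g(12) = mex{1} = 0
g(13) = mex{0} = 1
So g(13) = 1.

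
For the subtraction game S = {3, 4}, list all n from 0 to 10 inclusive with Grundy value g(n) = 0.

0, 1, 2, 7, 8, 9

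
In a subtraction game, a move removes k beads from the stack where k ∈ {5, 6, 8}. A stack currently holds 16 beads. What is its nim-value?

Grundy values for subtraction set {5, 6, 8}:
k:     0  1  2  3  4  5  6  7  8  9 10 11 12 13 14 15 16
g(k):  0  0  0  0  0  1  1  1  1  1  2  2  2  0  0  0  0
So g(16) = 0.

0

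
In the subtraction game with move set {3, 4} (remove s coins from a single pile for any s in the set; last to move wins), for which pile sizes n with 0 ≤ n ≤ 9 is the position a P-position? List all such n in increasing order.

0, 1, 2, 7, 8, 9

Grundy values for subtraction set {3, 4}:
g(0) = mex{} = 0
g(1) = mex{} = 0
g(2) = mex{} = 0
g(3) = mex{0} = 1
g(4) = mex{0} = 1
g(5) = mex{0} = 1
g(6) = mex{0,1} = 2
g(7) = mex{1} = 0
g(8) = mex{1} = 0
g(9) = mex{1,2} = 0
The P-positions (g = 0) in 0..9 are 0, 1, 2, 7, 8, 9.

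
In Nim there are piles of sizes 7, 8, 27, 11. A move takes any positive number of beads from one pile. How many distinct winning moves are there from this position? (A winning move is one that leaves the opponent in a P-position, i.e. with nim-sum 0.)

1

Compute the nim-sum pairwise:
7 ⊕ 8 = 15
15 ⊕ 27 = 20
20 ⊕ 11 = 31
The overall nim-sum is X = 31. A pile of size p has a winning move iff p XOR X < p (reduce it to p XOR X).
  7: 7 XOR 31 = 24 ≥ 7 — no move.
  8: 8 XOR 31 = 23 ≥ 8 — no move.
  27: 27 XOR 31 = 4 < 27 — winning move (to 4).
  11: 11 XOR 31 = 20 ≥ 11 — no move.
That gives 1 winning move.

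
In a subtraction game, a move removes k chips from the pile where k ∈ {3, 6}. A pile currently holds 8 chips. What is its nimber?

2

Compute g(0), g(1), … for moves {3, 6}:
g(0) = mex{} = 0
g(1) = mex{} = 0
g(2) = mex{} = 0
g(3) = mex{0} = 1
g(4) = mex{0} = 1
g(5) = mex{0} = 1
g(6) = mex{0,1} = 2
g(7) = mex{0,1} = 2
g(8) = mex{0,1} = 2
So g(8) = 2.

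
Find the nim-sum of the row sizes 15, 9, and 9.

Compute the nim-sum pairwise:
15 XOR 9 = 6
6 XOR 9 = 15

15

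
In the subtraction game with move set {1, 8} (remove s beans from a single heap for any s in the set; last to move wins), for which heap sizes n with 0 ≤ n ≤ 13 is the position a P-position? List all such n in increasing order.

0, 2, 4, 6, 9, 11, 13

Grundy values for subtraction set {1, 8}:
g(0) = mex{} = 0
g(1) = mex{0} = 1
g(2) = mex{1} = 0
g(3) = mex{0} = 1
g(4) = mex{1} = 0
g(5) = mex{0} = 1
g(6) = mex{1} = 0
g(7) = mex{0} = 1
g(8) = mex{0,1} = 2
g(9) = mex{1,2} = 0
g(10) = mex{0} = 1
g(11) = mex{1} = 0
g(12) = mex{0} = 1
g(13) = mex{1} = 0
The P-positions (g = 0) in 0..13 are 0, 2, 4, 6, 9, 11, 13.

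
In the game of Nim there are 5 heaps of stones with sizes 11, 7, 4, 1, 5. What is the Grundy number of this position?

Nim-sum: 11 XOR 7 XOR 4 XOR 1 XOR 5 = 12.

12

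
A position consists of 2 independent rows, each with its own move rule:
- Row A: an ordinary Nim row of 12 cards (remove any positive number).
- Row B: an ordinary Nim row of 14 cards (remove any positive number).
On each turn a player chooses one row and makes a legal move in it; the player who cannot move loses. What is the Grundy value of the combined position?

Row A is a plain Nim row of size 12, so its Grundy value is 12.
Row B is a plain Nim row of size 14, so its Grundy value is 14.
By the Sprague-Grundy theorem, the Grundy value of a sum of independent games is the XOR of the component values.
Combined value = 12 XOR 14 = 2.

2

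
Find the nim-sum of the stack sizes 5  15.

Write each in binary and XOR column by column:
  0101  (5)
  1111  (15)
  ----
  1010  (10)

10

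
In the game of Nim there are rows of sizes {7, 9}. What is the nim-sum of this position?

Bitwise XOR of the heap sizes:
  0111  (7)
  1001  (9)
  ----
  1110  (14)

14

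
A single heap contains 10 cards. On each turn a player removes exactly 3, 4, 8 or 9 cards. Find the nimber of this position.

Build the Grundy sequence with g(k) = mex{g(k−s) : s ∈ {3, 4, 8, 9}, s ≤ k}:
k:     0  1  2  3  4  5  6  7  8  9 10
g(k):  0  0  0  1  1  1  2  0  2  3  1
So g(10) = 1.

1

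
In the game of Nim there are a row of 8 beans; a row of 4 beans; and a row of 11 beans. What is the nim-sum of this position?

Compute the nim-sum pairwise:
8 XOR 4 = 12
12 XOR 11 = 7

7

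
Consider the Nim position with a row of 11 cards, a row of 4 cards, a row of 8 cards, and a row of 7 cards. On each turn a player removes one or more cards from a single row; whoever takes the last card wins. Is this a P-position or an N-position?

P-position

In binary:
  1011  (11)
  0100  (4)
  1000  (8)
  0111  (7)
  ----
  0000  (0)
The nim-sum is 0, so this is a P-position: the player to move is in a losing position under optimal play.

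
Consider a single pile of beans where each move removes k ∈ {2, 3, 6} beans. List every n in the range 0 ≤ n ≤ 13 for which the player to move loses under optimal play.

0, 1, 5, 9, 10

Compute g(0), g(1), … for moves {2, 3, 6}:
k:     0  1  2  3  4  5  6  7  8  9 10 11 12 13
g(k):  0  0  1  1  2  0  3  1  2  0  0  1  1  2
The P-positions (g = 0) in 0..13 are 0, 1, 5, 9, 10.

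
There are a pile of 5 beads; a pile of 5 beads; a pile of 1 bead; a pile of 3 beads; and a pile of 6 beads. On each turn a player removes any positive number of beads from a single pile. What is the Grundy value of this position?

4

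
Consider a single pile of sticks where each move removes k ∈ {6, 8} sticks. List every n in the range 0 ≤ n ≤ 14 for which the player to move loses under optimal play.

0, 1, 2, 3, 4, 5, 14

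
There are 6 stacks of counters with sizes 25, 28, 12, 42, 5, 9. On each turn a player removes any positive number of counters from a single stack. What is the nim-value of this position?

Bitwise XOR of the heap sizes:
  011001  (25)
  011100  (28)
  001100  (12)
  101010  (42)
  000101  (5)
  001001  (9)
  ------
  101111  (47)

47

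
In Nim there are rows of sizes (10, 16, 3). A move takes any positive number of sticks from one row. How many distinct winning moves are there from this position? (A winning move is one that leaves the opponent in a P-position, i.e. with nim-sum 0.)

1

Compute the nim-sum pairwise:
10 ⊕ 16 = 26
26 ⊕ 3 = 25
The overall nim-sum is X = 25. A row of size p has a winning move iff p XOR X < p (reduce it to p XOR X).
  10: 10 XOR 25 = 19 ≥ 10 — no move.
  16: 16 XOR 25 = 9 < 16 — winning move (to 9).
  3: 3 XOR 25 = 26 ≥ 3 — no move.
That gives 1 winning move.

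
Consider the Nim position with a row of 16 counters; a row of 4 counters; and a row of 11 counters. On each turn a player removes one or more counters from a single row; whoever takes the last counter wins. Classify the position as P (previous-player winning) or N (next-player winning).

Nim-sum: 16 ⊕ 4 ⊕ 11 = 31.
The nim-sum is 31 ≠ 0, so this is an N-position: the player to move can win.

N-position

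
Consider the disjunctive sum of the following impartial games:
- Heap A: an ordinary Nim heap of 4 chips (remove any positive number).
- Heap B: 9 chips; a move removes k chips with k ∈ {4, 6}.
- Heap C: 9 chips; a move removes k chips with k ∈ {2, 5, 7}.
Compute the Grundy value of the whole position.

Heap A is a plain Nim heap of size 4, so its Grundy value is 4.
Grundy values for heap B (subtraction set {4, 6}):
g(0) = mex{} = 0
g(1) = mex{} = 0
g(2) = mex{} = 0
g(3) = mex{} = 0
g(4) = mex{0} = 1
g(5) = mex{0} = 1
g(6) = mex{0} = 1
g(7) = mex{0} = 1
g(8) = mex{0,1} = 2
g(9) = mex{0,1} = 2
So g(9) = 2.
Build the Grundy sequence for heap C with g(k) = mex{g(k−s) : s ∈ {2, 5, 7}, s ≤ k}:
g(0) = mex{} = 0
g(1) = mex{} = 0
g(2) = mex{0} = 1
g(3) = mex{0} = 1
g(4) = mex{1} = 0
g(5) = mex{0,1} = 2
g(6) = mex{0} = 1
g(7) = mex{0,1,2} = 3
g(8) = mex{0,1} = 2
g(9) = mex{0,1,3} = 2
So g(9) = 2.
The value of a disjunctive sum is the nim-sum of the parts.
Combined value = 4 ⊕ 2 ⊕ 2 = 4.

4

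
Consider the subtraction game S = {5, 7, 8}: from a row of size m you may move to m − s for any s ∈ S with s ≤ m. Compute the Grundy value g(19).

1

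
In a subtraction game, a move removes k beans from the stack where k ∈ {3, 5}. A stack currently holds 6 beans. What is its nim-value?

2

Build the Grundy sequence with g(k) = mex{g(k−s) : s ∈ {3, 5}, s ≤ k}:
k:     0  1  2  3  4  5  6
g(k):  0  0  0  1  1  1  2
So g(6) = 2.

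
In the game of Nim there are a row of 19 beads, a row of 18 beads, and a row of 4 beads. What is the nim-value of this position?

Compute the nim-sum pairwise:
19 ^ 18 = 1
1 ^ 4 = 5

5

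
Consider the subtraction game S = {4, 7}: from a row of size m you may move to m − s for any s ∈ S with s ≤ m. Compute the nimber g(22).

Build the Grundy sequence with g(k) = mex{g(k−s) : s ∈ {4, 7}, s ≤ k}:
k:     0  1  2  3  4  5  6  7  8  9 10 11 12 13 14 15 16 17 18 19 20 21 22
g(k):  0  0  0  0  1  1  1  1  2  2  2  0  0  0  0  1  1  1  1  2  2  2  0
So g(22) = 0.

0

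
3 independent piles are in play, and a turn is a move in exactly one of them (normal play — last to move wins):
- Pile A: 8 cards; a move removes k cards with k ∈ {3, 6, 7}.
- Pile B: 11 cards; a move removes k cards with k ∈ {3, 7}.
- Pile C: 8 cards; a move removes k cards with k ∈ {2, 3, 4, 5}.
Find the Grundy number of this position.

2

Grundy values for pile A (subtraction set {3, 6, 7}):
g(0) = mex{} = 0
g(1) = mex{} = 0
g(2) = mex{} = 0
g(3) = mex{0} = 1
g(4) = mex{0} = 1
g(5) = mex{0} = 1
g(6) = mex{0,1} = 2
g(7) = mex{0,1} = 2
g(8) = mex{0,1} = 2
So g(8) = 2.
For pile B, compute g(0), g(1), … with moves {3, 7}:
g(0) = mex{} = 0
g(1) = mex{} = 0
g(2) = mex{} = 0
g(3) = mex{0} = 1
g(4) = mex{0} = 1
g(5) = mex{0} = 1
g(6) = mex{1} = 0
g(7) = mex{0,1} = 2
g(8) = mex{0,1} = 2
g(9) = mex{0} = 1
g(10) = mex{1,2} = 0
g(11) = mex{1,2} = 0
So g(11) = 0.
Build the Grundy sequence for pile C with g(k) = mex{g(k−s) : s ∈ {2, 3, 4, 5}, s ≤ k}:
k:     0  1  2  3  4  5  6  7  8
g(k):  0  0  1  1  2  2  3  0  0
So g(8) = 0.
The value of a disjunctive sum is the nim-sum of the parts.
Combined value = 2 XOR 0 XOR 0 = 2.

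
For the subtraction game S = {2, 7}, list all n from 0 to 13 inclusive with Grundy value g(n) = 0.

0, 1, 4, 5, 9, 10, 13

Build the Grundy sequence with g(k) = mex{g(k−s) : s ∈ {2, 7}, s ≤ k}:
g(0) = mex{} = 0
g(1) = mex{} = 0
g(2) = mex{0} = 1
g(3) = mex{0} = 1
g(4) = mex{1} = 0
g(5) = mex{1} = 0
g(6) = mex{0} = 1
g(7) = mex{0} = 1
g(8) = mex{0,1} = 2
g(9) = mex{1} = 0
g(10) = mex{1,2} = 0
g(11) = mex{0} = 1
g(12) = mex{0} = 1
g(13) = mex{1} = 0
The P-positions (g = 0) in 0..13 are 0, 1, 4, 5, 9, 10, 13.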